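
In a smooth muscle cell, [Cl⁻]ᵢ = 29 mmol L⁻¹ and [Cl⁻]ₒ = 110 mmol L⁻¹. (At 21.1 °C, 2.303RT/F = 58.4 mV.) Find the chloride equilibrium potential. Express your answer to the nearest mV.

-34 mV

E = (58.4/z) · log₁₀([Cl⁻]_out/[Cl⁻]_in) with z = -1.
For an anion, dividing by z = -1 reverses the sign.
= (58.4/-1) · log₁₀(110/29) = -58.40 · log₁₀(3.793)
= -58.40 · (0.5790) = -33.81 mV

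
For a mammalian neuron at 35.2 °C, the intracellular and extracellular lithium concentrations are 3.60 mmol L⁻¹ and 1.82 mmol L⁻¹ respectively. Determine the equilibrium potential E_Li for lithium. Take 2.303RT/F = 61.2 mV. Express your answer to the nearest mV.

E = (61.2/z) · log₁₀([Li⁺]_out/[Li⁺]_in) with z = +1.
= (61.2/1) · log₁₀(1.82/3.60) = 61.20 · log₁₀(0.5056)
= 61.20 · (-0.2962) = -18.13 mV

-18 mV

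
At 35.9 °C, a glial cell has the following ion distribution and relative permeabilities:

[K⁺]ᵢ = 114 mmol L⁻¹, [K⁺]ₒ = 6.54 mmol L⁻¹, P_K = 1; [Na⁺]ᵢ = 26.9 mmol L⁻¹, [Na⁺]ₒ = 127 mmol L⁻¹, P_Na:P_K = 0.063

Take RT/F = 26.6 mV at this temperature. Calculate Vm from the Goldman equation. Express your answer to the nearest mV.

-55 mV

Vm = 26.6 · ln[(Σ P·[cation]ₒ + Σ P·[anion]ᵢ) / (Σ P·[cation]ᵢ + Σ P·[anion]ₒ)]
Numerator = 1×6.54 + 0.063×127 = 14.54
Denominator = 1×114 + 0.063×26.9 = 115.7
Vm = 26.6 · ln(0.12568) = 26.6 × (-2.0740) = -55.17 mV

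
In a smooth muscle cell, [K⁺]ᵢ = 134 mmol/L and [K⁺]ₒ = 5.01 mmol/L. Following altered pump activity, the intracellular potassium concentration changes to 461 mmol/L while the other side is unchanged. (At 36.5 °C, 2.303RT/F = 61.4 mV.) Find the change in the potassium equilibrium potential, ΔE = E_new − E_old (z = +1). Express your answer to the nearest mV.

E_old = (61.4/1)·log₁₀(5.01/134) = -87.63 mV
E_new = (61.4/1)·log₁₀(5.01/461) = -120.58 mV
ΔE = -120.58 − (-87.63) = -32.95 mV

-33 mV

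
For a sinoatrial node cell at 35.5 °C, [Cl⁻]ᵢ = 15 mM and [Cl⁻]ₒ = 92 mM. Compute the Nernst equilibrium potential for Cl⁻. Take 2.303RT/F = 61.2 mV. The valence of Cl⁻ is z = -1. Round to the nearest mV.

E = (61.2/z) · log₁₀([Cl⁻]_out/[Cl⁻]_in) with z = -1.
For an anion, dividing by z = -1 reverses the sign.
= (61.2/-1) · log₁₀(92/15) = -61.20 · log₁₀(6.133)
= -61.20 · (0.7877) = -48.21 mV

-48 mV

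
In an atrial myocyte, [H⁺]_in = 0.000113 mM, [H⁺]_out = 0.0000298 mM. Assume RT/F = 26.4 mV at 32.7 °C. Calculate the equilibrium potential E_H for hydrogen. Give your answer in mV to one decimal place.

-35.2 mV

E = (26.4/z) · ln([H⁺]_out/[H⁺]_in) with z = +1.
= (26.4/1) · ln(0.0000298/0.000113) = 26.40 · ln(0.2637)
= 26.40 · (-1.3329) = -35.19 mV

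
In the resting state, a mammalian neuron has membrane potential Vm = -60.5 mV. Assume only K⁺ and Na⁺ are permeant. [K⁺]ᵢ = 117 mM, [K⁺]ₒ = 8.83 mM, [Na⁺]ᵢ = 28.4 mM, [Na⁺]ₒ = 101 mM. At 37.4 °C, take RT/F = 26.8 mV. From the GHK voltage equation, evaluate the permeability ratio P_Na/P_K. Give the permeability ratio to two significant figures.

Let α = P_Na/P_K. GHK: Vm = 26.8·ln[(Kₒ + α·Naₒ)/(Kᵢ + α·Naᵢ)].
e^(Vm/26.8) = e^(-60.5/26.8) = 0.10462
So 0.10462·(Kᵢ + α·Naᵢ) = Kₒ + α·Naₒ → α = (0.10462·117.0 − 8.83) / (101.0 − 0.10462·28.4)
α = (12.24 − 8.83) / (101.0 − 2.971) = 3.41/98.03 = 0.03479

0.035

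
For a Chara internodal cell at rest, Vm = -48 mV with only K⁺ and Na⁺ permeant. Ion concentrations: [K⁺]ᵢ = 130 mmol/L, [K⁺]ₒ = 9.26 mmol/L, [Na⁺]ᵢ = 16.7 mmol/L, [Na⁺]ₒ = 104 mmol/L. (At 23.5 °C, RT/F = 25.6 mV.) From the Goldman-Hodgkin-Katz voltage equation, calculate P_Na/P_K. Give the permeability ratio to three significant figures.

Let α = P_Na/P_K. GHK: Vm = 25.6·ln[(Kₒ + α·Naₒ)/(Kᵢ + α·Naᵢ)].
e^(Vm/25.6) = e^(-48.0/25.6) = 0.15335
So 0.15335·(Kᵢ + α·Naᵢ) = Kₒ + α·Naₒ → α = (0.15335·130.0 − 9.26) / (104.0 − 0.15335·16.7)
α = (19.94 − 9.26) / (104.0 − 2.561) = 10.68/101.4 = 0.1052

0.105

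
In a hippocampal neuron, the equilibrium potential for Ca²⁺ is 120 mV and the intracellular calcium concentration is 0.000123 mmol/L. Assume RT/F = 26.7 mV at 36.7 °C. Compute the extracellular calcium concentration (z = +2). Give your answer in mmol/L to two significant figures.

0.99 mmol/L

Nernst: E = (26.7/2) · ln([out]/[in]), so ln([out]/[in]) = 120.0 × 2 / 26.7 = 8.9888.
[out]/[in] = e^(8.9888) = 8013.
[out] = 8013 × 0.000123 = 0.9855 mmol/L.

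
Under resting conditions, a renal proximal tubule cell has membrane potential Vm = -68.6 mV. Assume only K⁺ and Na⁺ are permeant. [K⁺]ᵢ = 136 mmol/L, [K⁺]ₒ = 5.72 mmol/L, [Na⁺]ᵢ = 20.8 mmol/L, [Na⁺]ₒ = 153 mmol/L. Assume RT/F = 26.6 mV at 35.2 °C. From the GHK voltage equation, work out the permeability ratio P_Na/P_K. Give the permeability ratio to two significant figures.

0.030

Let α = P_Na/P_K. GHK: Vm = 26.6·ln[(Kₒ + α·Naₒ)/(Kᵢ + α·Naᵢ)].
e^(Vm/26.6) = e^(-68.6/26.6) = 0.075854
So 0.075854·(Kᵢ + α·Naᵢ) = Kₒ + α·Naₒ → α = (0.075854·136.0 − 5.72) / (153.0 − 0.075854·20.8)
α = (10.32 − 5.72) / (153.0 − 1.578) = 4.596/151.4 = 0.03035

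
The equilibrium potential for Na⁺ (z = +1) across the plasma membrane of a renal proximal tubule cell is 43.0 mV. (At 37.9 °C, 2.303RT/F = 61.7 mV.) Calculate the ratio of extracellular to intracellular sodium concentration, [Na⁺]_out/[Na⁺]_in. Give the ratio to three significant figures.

log₁₀([out]/[in]) = E·z/(61.7) = 43.0 × 1 / 61.7 = 0.6969
[out]/[in] = 10^(0.6969) = 4.976

4.98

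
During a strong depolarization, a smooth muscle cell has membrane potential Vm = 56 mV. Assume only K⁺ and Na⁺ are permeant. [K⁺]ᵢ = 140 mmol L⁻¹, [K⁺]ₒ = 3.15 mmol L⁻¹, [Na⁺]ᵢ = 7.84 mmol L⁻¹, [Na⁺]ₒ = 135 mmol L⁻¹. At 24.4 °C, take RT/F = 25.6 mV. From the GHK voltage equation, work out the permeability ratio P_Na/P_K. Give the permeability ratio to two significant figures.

Let α = P_Na/P_K. GHK: Vm = 25.6·ln[(Kₒ + α·Naₒ)/(Kᵢ + α·Naᵢ)].
e^(Vm/25.6) = e^(56.0/25.6) = 8.9129
So 8.9129·(Kᵢ + α·Naᵢ) = Kₒ + α·Naₒ → α = (8.9129·140.0 − 3.15) / (135.0 − 8.9129·7.84)
α = (1248 − 3.15) / (135.0 − 69.88) = 1245/65.12 = 19.11

19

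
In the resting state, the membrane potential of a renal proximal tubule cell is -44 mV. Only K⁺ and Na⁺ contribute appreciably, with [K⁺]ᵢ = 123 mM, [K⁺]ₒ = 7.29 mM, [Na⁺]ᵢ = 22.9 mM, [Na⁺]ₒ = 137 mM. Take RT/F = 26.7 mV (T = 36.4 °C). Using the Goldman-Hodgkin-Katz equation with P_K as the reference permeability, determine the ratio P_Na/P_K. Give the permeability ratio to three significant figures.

0.124

Let α = P_Na/P_K. GHK: Vm = 26.7·ln[(Kₒ + α·Naₒ)/(Kᵢ + α·Naᵢ)].
e^(Vm/26.7) = e^(-44.0/26.7) = 0.19245
So 0.19245·(Kᵢ + α·Naᵢ) = Kₒ + α·Naₒ → α = (0.19245·123.0 − 7.29) / (137.0 − 0.19245·22.9)
α = (23.67 − 7.29) / (137.0 − 4.407) = 16.38/132.6 = 0.1235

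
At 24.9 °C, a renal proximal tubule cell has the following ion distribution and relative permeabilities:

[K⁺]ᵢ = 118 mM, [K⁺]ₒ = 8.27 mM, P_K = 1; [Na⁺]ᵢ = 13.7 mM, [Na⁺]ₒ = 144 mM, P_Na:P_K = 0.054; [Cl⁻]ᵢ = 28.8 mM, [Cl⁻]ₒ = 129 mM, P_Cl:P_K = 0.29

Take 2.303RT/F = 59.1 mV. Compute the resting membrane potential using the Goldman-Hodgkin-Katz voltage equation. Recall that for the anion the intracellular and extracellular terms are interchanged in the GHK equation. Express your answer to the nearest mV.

Vm = 59.1 · log₁₀[(Σ P·[cation]ₒ + Σ P·[anion]ᵢ) / (Σ P·[cation]ᵢ + Σ P·[anion]ₒ)]
Numerator = 1×8.27 + 0.054×144 + 0.29×28.8 = 24.4
Denominator = 1×118 + 0.054×13.7 + 0.29×129 = 156.1
Vm = 59.1 · log₁₀(0.15625) = 59.1 × (-0.8062) = -47.65 mV

-48 mV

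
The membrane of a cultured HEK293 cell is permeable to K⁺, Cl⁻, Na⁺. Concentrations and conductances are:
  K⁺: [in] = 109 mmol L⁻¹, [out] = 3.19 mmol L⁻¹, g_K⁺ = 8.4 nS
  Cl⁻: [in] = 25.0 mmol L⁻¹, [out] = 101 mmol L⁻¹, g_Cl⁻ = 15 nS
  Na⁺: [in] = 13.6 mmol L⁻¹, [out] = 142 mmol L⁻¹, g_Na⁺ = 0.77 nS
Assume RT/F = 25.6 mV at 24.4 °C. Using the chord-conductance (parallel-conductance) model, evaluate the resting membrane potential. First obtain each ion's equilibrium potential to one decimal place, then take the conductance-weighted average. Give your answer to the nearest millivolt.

-52 mV

E_K⁺ = (25.6/1)·ln(3.19/109) = -90.4 mV
E_Cl⁻ = (25.6/-1)·ln(101/25.0) = -35.7 mV
E_Na⁺ = (25.6/1)·ln(142/13.6) = 60.1 mV
Vm = (Σ gᵢEᵢ)/(Σ gᵢ) = (8.4·-90.4 + 15·-35.7 + 0.77·60.1) / (8.4 + 15 + 0.77)
= -1248.58 / 24.17 = -51.66 mV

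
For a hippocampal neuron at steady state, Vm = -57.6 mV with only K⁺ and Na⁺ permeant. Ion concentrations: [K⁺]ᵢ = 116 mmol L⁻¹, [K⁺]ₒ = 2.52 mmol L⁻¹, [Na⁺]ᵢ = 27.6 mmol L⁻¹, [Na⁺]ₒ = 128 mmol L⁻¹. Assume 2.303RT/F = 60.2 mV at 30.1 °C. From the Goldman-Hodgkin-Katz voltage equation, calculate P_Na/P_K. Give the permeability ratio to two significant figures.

0.082

Let α = P_Na/P_K. GHK: Vm = 60.2·log₁₀[(Kₒ + α·Naₒ)/(Kᵢ + α·Naᵢ)].
10^(Vm/60.2) = 10^(-57.6/60.2) = 0.11046
So 0.11046·(Kᵢ + α·Naᵢ) = Kₒ + α·Naₒ → α = (0.11046·116.0 − 2.52) / (128.0 − 0.11046·27.6)
α = (12.81 − 2.52) / (128.0 − 3.049) = 10.29/125 = 0.08238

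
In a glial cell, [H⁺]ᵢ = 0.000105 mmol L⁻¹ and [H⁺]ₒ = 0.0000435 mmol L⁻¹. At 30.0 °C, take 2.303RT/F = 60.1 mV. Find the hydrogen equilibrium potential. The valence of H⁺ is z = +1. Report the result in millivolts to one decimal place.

E = (60.1/z) · log₁₀([H⁺]_out/[H⁺]_in) with z = +1.
= (60.1/1) · log₁₀(0.0000435/0.000105) = 60.10 · log₁₀(0.4143)
= 60.10 · (-0.3827) = -23.00 mV

-23.0 mV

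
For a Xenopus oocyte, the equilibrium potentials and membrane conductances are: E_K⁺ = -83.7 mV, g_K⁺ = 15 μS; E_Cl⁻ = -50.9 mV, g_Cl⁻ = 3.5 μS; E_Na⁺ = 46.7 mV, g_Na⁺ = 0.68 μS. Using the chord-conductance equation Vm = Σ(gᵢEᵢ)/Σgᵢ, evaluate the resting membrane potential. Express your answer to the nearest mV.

-73 mV

Σ gᵢEᵢ = 15·(-83.7) + 3.5·(-50.9) + 0.68·(46.7) = -1401.89
Σ gᵢ = 15 + 3.5 + 0.68 = 19.18
Vm = -1401.89 / 19.18 = -73.09 mV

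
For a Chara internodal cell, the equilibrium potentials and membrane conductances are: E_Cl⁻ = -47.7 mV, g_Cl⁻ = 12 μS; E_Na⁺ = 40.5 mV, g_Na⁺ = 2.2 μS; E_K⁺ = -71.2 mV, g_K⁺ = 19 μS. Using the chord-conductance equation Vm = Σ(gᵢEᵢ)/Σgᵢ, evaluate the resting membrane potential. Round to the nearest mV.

-55 mV

Σ gᵢEᵢ = 12·(-47.7) + 2.2·(40.5) + 19·(-71.2) = -1836.10
Σ gᵢ = 12 + 2.2 + 19 = 33.2
Vm = -1836.10 / 33.2 = -55.30 mV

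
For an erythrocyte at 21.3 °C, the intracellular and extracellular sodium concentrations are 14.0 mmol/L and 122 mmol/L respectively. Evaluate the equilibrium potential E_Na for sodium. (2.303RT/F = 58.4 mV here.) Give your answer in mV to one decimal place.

E = (58.4/z) · log₁₀([Na⁺]_out/[Na⁺]_in) with z = +1.
= (58.4/1) · log₁₀(122/14.0) = 58.40 · log₁₀(8.714)
= 58.40 · (0.9402) = 54.91 mV

54.9 mV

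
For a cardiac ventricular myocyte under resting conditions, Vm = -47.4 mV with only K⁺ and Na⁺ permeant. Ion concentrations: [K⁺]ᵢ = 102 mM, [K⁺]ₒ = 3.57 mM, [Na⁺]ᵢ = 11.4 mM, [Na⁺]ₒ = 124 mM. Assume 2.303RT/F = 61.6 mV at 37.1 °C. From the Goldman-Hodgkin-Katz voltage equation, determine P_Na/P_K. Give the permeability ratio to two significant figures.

Let α = P_Na/P_K. GHK: Vm = 61.6·log₁₀[(Kₒ + α·Naₒ)/(Kᵢ + α·Naᵢ)].
10^(Vm/61.6) = 10^(-47.4/61.6) = 0.17003
So 0.17003·(Kᵢ + α·Naᵢ) = Kₒ + α·Naₒ → α = (0.17003·102.0 − 3.57) / (124.0 − 0.17003·11.4)
α = (17.34 − 3.57) / (124.0 − 1.938) = 13.77/122.1 = 0.1128

0.11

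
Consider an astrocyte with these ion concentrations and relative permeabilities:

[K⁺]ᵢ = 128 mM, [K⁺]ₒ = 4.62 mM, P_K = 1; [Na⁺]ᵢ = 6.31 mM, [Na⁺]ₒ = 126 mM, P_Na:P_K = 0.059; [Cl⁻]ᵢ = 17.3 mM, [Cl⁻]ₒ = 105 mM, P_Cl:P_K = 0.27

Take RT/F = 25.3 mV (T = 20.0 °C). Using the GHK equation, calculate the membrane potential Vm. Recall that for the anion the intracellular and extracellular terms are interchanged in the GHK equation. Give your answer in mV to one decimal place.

-56.6 mV

Vm = 25.3 · ln[(Σ P·[cation]ₒ + Σ P·[anion]ᵢ) / (Σ P·[cation]ᵢ + Σ P·[anion]ₒ)]
Numerator = 1×4.62 + 0.059×126 + 0.27×17.3 = 16.72
Denominator = 1×128 + 0.059×6.31 + 0.27×105 = 156.7
Vm = 25.3 · ln(0.10672) = 25.3 × (-2.2376) = -56.61 mV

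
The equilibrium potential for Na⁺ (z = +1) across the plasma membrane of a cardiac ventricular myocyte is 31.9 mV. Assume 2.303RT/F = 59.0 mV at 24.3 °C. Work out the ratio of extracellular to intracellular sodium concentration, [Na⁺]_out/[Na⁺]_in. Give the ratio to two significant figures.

3.5

log₁₀([out]/[in]) = E·z/(59.0) = 31.9 × 1 / 59.0 = 0.5407
[out]/[in] = 10^(0.5407) = 3.473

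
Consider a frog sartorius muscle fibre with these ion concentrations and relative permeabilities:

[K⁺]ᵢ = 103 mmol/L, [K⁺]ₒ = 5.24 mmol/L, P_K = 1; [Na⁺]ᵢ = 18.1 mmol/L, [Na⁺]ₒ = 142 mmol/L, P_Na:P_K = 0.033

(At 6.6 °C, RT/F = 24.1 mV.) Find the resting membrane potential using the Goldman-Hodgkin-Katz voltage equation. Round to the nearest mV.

Vm = 24.1 · ln[(Σ P·[cation]ₒ + Σ P·[anion]ᵢ) / (Σ P·[cation]ᵢ + Σ P·[anion]ₒ)]
Numerator = 1×5.24 + 0.033×142 = 9.926
Denominator = 1×103 + 0.033×18.1 = 103.6
Vm = 24.1 · ln(0.095813) = 24.1 × (-2.3454) = -56.52 mV

-57 mV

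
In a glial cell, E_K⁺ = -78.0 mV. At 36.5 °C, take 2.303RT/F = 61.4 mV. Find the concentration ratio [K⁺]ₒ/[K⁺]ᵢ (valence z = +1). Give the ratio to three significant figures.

log₁₀([out]/[in]) = E·z/(61.4) = -78.0 × 1 / 61.4 = -1.2704
[out]/[in] = 10^(-1.2704) = 0.05366

0.0537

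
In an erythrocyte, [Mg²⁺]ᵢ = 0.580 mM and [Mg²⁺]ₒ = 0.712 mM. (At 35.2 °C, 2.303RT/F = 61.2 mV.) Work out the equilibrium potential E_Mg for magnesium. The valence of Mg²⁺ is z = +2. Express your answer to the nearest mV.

3 mV

E = (61.2/z) · log₁₀([Mg²⁺]_out/[Mg²⁺]_in) with z = +2.
= (61.2/2) · log₁₀(0.712/0.580) = 30.60 · log₁₀(1.228)
= 30.60 · (0.0891) = 2.72 mV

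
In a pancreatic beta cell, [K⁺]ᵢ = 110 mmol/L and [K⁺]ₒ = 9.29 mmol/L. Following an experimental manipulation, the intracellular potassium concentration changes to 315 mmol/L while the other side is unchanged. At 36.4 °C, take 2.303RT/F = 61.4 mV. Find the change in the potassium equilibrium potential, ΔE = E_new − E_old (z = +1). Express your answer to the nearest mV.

E_old = (61.4/1)·log₁₀(9.29/110) = -65.91 mV
E_new = (61.4/1)·log₁₀(9.29/315) = -93.96 mV
ΔE = -93.96 − (-65.91) = -28.05 mV

-28 mV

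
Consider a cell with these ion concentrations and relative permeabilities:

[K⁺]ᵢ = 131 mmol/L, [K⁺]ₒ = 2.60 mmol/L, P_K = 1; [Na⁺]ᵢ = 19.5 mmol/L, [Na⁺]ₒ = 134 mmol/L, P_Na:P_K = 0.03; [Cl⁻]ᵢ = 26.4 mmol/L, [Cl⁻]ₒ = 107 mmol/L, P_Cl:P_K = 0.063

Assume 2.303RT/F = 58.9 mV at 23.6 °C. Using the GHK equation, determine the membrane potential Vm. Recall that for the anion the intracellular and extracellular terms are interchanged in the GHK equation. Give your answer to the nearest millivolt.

-72 mV

Vm = 58.9 · log₁₀[(Σ P·[cation]ₒ + Σ P·[anion]ᵢ) / (Σ P·[cation]ᵢ + Σ P·[anion]ₒ)]
Numerator = 1×2.60 + 0.03×134 + 0.063×26.4 = 8.283
Denominator = 1×131 + 0.03×19.5 + 0.063×107 = 138.3
Vm = 58.9 · log₁₀(0.059882) = 58.9 × (-1.2227) = -72.02 mV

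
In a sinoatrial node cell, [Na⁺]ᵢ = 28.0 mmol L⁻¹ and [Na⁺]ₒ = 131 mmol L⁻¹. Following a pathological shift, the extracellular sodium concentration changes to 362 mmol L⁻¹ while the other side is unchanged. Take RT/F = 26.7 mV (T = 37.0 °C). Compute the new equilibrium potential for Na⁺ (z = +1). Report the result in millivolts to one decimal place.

After the shift: [Na⁺]_out = 362, [Na⁺]_in = 28.0 mmol L⁻¹.
E_new = (26.7/1)·ln(362/28.0) = 26.70 · (2.5594) = 68.34 mV

68.3 mV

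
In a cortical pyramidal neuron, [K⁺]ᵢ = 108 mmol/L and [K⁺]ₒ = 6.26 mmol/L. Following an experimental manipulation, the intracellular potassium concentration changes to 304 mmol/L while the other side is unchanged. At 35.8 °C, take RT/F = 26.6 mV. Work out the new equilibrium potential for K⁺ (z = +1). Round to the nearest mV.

After the shift: [K⁺]_out = 6.26, [K⁺]_in = 304 mmol/L.
E_new = (26.6/1)·ln(6.26/304) = 26.60 · (-3.8828) = -103.28 mV

-103 mV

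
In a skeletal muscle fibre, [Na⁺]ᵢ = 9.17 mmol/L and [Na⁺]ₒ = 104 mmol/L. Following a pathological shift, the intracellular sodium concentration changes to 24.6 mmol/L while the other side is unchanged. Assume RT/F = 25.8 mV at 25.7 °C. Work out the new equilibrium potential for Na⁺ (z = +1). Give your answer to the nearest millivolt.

37 mV

After the shift: [Na⁺]_out = 104, [Na⁺]_in = 24.6 mmol/L.
E_new = (25.8/1)·ln(104/24.6) = 25.80 · (1.4416) = 37.19 mV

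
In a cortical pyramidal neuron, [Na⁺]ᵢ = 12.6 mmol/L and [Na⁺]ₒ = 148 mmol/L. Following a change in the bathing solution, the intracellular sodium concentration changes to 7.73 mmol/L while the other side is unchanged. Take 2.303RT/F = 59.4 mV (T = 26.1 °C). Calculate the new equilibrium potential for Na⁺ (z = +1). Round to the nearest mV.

After the shift: [Na⁺]_out = 148, [Na⁺]_in = 7.73 mmol/L.
E_new = (59.4/1)·log₁₀(148/7.73) = 59.40 · (1.2821) = 76.16 mV

76 mV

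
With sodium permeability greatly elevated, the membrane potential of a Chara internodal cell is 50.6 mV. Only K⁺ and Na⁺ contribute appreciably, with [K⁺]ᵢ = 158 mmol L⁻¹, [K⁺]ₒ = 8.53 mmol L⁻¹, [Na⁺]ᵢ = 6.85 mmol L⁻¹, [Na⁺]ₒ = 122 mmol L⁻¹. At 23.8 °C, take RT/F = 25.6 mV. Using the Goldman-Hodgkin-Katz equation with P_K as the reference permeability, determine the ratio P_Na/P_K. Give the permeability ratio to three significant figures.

Let α = P_Na/P_K. GHK: Vm = 25.6·ln[(Kₒ + α·Naₒ)/(Kᵢ + α·Naᵢ)].
e^(Vm/25.6) = e^(50.6/25.6) = 7.2179
So 7.2179·(Kᵢ + α·Naᵢ) = Kₒ + α·Naₒ → α = (7.2179·158.0 − 8.53) / (122.0 − 7.2179·6.85)
α = (1140 − 8.53) / (122.0 − 49.44) = 1132/72.56 = 15.6

15.6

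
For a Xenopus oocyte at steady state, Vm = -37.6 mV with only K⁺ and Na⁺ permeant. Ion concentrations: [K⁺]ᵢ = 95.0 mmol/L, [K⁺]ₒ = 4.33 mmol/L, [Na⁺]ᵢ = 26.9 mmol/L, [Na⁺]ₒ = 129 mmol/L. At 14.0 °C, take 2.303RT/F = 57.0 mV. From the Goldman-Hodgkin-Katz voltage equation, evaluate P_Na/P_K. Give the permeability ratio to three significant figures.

Let α = P_Na/P_K. GHK: Vm = 57.0·log₁₀[(Kₒ + α·Naₒ)/(Kᵢ + α·Naᵢ)].
10^(Vm/57.0) = 10^(-37.6/57.0) = 0.21895
So 0.21895·(Kᵢ + α·Naᵢ) = Kₒ + α·Naₒ → α = (0.21895·95.0 − 4.33) / (129.0 − 0.21895·26.9)
α = (20.8 − 4.33) / (129.0 − 5.89) = 16.47/123.1 = 0.1338

0.134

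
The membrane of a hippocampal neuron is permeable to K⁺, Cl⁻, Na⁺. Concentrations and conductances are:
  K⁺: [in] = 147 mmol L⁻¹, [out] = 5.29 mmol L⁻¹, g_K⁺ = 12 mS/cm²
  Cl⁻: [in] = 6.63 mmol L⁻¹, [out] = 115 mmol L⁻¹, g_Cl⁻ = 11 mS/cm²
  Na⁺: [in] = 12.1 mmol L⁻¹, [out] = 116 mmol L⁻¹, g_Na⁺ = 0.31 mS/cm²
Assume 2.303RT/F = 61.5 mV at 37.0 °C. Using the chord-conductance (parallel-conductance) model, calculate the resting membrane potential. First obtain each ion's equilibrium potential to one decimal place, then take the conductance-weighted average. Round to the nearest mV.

-81 mV

E_K⁺ = (61.5/1)·log₁₀(5.29/147) = -88.8 mV
E_Cl⁻ = (61.5/-1)·log₁₀(115/6.63) = -76.2 mV
E_Na⁺ = (61.5/1)·log₁₀(116/12.1) = 60.4 mV
Vm = (Σ gᵢEᵢ)/(Σ gᵢ) = (12·-88.8 + 11·-76.2 + 0.31·60.4) / (12 + 11 + 0.31)
= -1885.08 / 23.31 = -80.87 mV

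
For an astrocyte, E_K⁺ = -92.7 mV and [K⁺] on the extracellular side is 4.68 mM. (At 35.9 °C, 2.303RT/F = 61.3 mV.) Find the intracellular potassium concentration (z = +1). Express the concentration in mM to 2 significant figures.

Nernst: E = (61.3/1) · log₁₀([out]/[in]), so log₁₀([out]/[in]) = -92.7 × 1 / 61.3 = -1.5122.
[out]/[in] = 10^(-1.5122) = 0.03074.
[in] = 4.68 / 0.03074 = 152.2 mM.

150 mM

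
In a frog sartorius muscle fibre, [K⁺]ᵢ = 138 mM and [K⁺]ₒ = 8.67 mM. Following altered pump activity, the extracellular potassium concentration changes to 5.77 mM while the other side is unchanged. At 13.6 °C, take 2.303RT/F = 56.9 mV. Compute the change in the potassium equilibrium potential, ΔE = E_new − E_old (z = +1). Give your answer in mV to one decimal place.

E_old = (56.9/1)·log₁₀(8.67/138) = -68.39 mV
E_new = (56.9/1)·log₁₀(5.77/138) = -78.45 mV
ΔE = -78.45 − (-68.39) = -10.06 mV

-10.1 mV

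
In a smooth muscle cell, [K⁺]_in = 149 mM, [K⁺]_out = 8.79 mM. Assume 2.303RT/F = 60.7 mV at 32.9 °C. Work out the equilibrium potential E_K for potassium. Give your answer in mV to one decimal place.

E = (60.7/z) · log₁₀([K⁺]_out/[K⁺]_in) with z = +1.
= (60.7/1) · log₁₀(8.79/149) = 60.70 · log₁₀(0.05899)
= 60.70 · (-1.2292) = -74.61 mV

-74.6 mV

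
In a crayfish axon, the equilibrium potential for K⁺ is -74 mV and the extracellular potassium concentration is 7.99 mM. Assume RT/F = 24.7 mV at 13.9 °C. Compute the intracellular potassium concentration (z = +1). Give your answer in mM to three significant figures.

160 mM

Nernst: E = (24.7/1) · ln([out]/[in]), so ln([out]/[in]) = -74.0 × 1 / 24.7 = -2.9960.
[out]/[in] = e^(-2.9960) = 0.04999.
[in] = 7.99 / 0.04999 = 159.8 mM.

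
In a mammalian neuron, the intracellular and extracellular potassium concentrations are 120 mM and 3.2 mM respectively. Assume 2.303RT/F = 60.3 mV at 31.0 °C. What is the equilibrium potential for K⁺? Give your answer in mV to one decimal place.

-94.9 mV

E = (60.3/z) · log₁₀([K⁺]_out/[K⁺]_in) with z = +1.
= (60.3/1) · log₁₀(3.2/120) = 60.30 · log₁₀(0.02667)
= 60.30 · (-1.5740) = -94.91 mV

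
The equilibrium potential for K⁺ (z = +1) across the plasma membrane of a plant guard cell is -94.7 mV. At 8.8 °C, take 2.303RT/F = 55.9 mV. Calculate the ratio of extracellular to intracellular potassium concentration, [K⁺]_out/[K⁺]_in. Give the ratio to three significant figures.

log₁₀([out]/[in]) = E·z/(55.9) = -94.7 × 1 / 55.9 = -1.6941
[out]/[in] = 10^(-1.6941) = 0.02023

0.0202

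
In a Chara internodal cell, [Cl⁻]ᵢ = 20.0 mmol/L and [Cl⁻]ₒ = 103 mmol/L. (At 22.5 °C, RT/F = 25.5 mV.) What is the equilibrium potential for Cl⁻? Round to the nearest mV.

E = (25.5/z) · ln([Cl⁻]_out/[Cl⁻]_in) with z = -1.
For an anion, dividing by z = -1 reverses the sign.
= (25.5/-1) · ln(103/20.0) = -25.50 · ln(5.15)
= -25.50 · (1.6390) = -41.79 mV

-42 mV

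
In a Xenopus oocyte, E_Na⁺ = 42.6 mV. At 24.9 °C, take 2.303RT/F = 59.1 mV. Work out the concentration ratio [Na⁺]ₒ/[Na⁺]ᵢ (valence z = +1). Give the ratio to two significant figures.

5.3

log₁₀([out]/[in]) = E·z/(59.1) = 42.6 × 1 / 59.1 = 0.7208
[out]/[in] = 10^(0.7208) = 5.258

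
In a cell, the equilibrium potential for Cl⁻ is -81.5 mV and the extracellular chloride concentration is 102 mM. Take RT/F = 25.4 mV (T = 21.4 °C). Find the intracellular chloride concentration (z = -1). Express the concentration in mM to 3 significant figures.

Nernst: E = (25.4/-1) · ln([out]/[in]), so ln([out]/[in]) = -81.5 × -1 / 25.4 = 3.2087.
[out]/[in] = e^(3.2087) = 24.75.
[in] = 102 / 24.75 = 4.122 mM.

4.12 mM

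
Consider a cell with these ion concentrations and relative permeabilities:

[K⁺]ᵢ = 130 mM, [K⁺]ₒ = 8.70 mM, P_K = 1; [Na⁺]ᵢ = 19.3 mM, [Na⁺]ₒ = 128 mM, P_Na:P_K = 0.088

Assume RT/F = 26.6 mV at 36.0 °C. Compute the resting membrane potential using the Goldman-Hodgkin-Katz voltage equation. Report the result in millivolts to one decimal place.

-50.2 mV

Vm = 26.6 · ln[(Σ P·[cation]ₒ + Σ P·[anion]ᵢ) / (Σ P·[cation]ᵢ + Σ P·[anion]ₒ)]
Numerator = 1×8.70 + 0.088×128 = 19.96
Denominator = 1×130 + 0.088×19.3 = 131.7
Vm = 26.6 · ln(0.15159) = 26.6 × (-1.8866) = -50.18 mV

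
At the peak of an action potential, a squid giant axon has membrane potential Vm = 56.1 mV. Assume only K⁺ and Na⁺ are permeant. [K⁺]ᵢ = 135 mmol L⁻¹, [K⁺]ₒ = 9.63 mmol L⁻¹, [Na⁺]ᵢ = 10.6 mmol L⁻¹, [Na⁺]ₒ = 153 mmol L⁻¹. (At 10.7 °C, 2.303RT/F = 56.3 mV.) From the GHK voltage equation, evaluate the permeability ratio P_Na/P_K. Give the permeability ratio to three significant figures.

27.8

Let α = P_Na/P_K. GHK: Vm = 56.3·log₁₀[(Kₒ + α·Naₒ)/(Kᵢ + α·Naᵢ)].
10^(Vm/56.3) = 10^(56.1/56.3) = 9.9185
So 9.9185·(Kᵢ + α·Naᵢ) = Kₒ + α·Naₒ → α = (9.9185·135.0 − 9.63) / (153.0 − 9.9185·10.6)
α = (1339 − 9.63) / (153.0 − 105.1) = 1329/47.86 = 27.77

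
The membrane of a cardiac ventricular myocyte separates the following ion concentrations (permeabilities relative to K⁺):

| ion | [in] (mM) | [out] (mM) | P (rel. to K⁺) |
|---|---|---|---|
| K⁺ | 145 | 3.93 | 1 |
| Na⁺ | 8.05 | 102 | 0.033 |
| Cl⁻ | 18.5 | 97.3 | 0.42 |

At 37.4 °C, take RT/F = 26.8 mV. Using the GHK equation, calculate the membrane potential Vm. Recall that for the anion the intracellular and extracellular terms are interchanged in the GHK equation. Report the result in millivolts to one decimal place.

-67.4 mV

Vm = 26.8 · ln[(Σ P·[cation]ₒ + Σ P·[anion]ᵢ) / (Σ P·[cation]ᵢ + Σ P·[anion]ₒ)]
Numerator = 1×3.93 + 0.033×102 + 0.42×18.5 = 15.07
Denominator = 1×145 + 0.033×8.05 + 0.42×97.3 = 186.1
Vm = 26.8 · ln(0.080943) = 26.8 × (-2.5140) = -67.38 mV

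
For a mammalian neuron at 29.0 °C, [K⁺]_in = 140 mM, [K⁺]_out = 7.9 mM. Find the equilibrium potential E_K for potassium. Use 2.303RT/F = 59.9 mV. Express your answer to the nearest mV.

-75 mV

E = (59.9/z) · log₁₀([K⁺]_out/[K⁺]_in) with z = +1.
= (59.9/1) · log₁₀(7.9/140) = 59.90 · log₁₀(0.05643)
= 59.90 · (-1.2485) = -74.79 mV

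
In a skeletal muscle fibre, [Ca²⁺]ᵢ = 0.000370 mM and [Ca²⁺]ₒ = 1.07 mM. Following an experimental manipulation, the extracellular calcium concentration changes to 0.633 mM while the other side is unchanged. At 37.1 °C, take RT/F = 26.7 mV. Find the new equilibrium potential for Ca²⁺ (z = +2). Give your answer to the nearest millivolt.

99 mV

After the shift: [Ca²⁺]_out = 0.633, [Ca²⁺]_in = 0.000370 mM.
E_new = (26.7/2)·ln(0.633/0.000370) = 13.35 · (7.4447) = 99.39 mV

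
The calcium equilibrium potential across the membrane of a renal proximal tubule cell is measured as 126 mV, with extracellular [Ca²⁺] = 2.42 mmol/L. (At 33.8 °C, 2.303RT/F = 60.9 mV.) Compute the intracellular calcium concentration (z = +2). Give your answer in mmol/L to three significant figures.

0.000176 mmol/L

Nernst: E = (60.9/2) · log₁₀([out]/[in]), so log₁₀([out]/[in]) = 126.0 × 2 / 60.9 = 4.1379.
[out]/[in] = 10^(4.1379) = 1.374e+04.
[in] = 2.42 / 1.374e+04 = 0.0001762 mmol/L.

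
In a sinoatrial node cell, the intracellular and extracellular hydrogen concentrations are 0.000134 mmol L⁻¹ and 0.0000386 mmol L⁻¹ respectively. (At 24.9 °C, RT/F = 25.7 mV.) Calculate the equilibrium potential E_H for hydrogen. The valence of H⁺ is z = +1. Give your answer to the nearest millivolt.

-32 mV

E = (25.7/z) · ln([H⁺]_out/[H⁺]_in) with z = +1.
= (25.7/1) · ln(0.0000386/0.000134) = 25.70 · ln(0.2881)
= 25.70 · (-1.2446) = -31.99 mV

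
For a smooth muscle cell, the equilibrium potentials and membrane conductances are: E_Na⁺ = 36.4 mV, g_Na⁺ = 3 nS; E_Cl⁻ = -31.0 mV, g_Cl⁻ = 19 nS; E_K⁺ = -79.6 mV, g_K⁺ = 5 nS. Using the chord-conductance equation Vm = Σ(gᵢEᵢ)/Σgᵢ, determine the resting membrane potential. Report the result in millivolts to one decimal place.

Σ gᵢEᵢ = 3·(36.4) + 19·(-31.0) + 5·(-79.6) = -877.80
Σ gᵢ = 3 + 19 + 5 = 27
Vm = -877.80 / 27 = -32.51 mV

-32.5 mV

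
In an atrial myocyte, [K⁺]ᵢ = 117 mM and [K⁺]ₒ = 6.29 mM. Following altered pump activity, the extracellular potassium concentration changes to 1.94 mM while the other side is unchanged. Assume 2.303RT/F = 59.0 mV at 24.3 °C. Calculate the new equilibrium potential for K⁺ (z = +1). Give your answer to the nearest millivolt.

-105 mV

After the shift: [K⁺]_out = 1.94, [K⁺]_in = 117 mM.
E_new = (59.0/1)·log₁₀(1.94/117) = 59.00 · (-1.7804) = -105.04 mV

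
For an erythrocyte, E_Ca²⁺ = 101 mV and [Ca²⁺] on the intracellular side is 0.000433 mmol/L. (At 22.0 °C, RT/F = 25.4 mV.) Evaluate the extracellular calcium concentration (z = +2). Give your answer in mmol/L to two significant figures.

1.2 mmol/L

Nernst: E = (25.4/2) · ln([out]/[in]), so ln([out]/[in]) = 101.0 × 2 / 25.4 = 7.9528.
[out]/[in] = e^(7.9528) = 2843.
[out] = 2843 × 0.000433 = 1.231 mmol/L.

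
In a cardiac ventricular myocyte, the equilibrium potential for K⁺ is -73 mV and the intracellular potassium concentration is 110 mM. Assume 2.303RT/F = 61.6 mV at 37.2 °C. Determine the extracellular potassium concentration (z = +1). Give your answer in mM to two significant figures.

7.2 mM

Nernst: E = (61.6/1) · log₁₀([out]/[in]), so log₁₀([out]/[in]) = -73.0 × 1 / 61.6 = -1.1851.
[out]/[in] = 10^(-1.1851) = 0.0653.
[out] = 0.0653 × 110 = 7.183 mM.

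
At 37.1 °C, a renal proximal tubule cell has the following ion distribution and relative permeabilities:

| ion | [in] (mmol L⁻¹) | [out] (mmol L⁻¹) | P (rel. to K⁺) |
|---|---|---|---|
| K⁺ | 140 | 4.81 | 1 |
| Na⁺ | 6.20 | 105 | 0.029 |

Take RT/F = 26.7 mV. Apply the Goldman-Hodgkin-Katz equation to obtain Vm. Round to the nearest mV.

Vm = 26.7 · ln[(Σ P·[cation]ₒ + Σ P·[anion]ᵢ) / (Σ P·[cation]ᵢ + Σ P·[anion]ₒ)]
Numerator = 1×4.81 + 0.029×105 = 7.855
Denominator = 1×140 + 0.029×6.20 = 140.2
Vm = 26.7 · ln(0.056035) = 26.7 × (-2.8818) = -76.94 mV

-77 mV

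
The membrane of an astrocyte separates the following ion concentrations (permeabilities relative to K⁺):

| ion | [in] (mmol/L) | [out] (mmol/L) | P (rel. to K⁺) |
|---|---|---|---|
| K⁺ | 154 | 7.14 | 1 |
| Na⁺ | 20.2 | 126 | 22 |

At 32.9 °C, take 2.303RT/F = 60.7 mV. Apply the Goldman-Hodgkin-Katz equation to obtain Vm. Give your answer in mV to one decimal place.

40.5 mV

Vm = 60.7 · log₁₀[(Σ P·[cation]ₒ + Σ P·[anion]ᵢ) / (Σ P·[cation]ᵢ + Σ P·[anion]ₒ)]
Numerator = 1×7.14 + 22×126 = 2779
Denominator = 1×154 + 22×20.2 = 598.4
Vm = 60.7 · log₁₀(4.6443) = 60.7 × (0.6669) = 40.48 mV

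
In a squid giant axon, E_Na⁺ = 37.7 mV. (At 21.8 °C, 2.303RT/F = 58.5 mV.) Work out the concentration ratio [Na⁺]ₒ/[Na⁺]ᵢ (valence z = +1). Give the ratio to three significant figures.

4.41

log₁₀([out]/[in]) = E·z/(58.5) = 37.7 × 1 / 58.5 = 0.6444
[out]/[in] = 10^(0.6444) = 4.41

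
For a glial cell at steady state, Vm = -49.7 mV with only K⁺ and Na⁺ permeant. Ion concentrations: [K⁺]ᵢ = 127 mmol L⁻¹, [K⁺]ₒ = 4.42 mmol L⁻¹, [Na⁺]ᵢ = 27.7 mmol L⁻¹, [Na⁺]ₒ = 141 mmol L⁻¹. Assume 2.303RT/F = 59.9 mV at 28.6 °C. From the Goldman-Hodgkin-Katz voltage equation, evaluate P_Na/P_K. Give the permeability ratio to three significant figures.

Let α = P_Na/P_K. GHK: Vm = 59.9·log₁₀[(Kₒ + α·Naₒ)/(Kᵢ + α·Naᵢ)].
10^(Vm/59.9) = 10^(-49.7/59.9) = 0.14801
So 0.14801·(Kᵢ + α·Naᵢ) = Kₒ + α·Naₒ → α = (0.14801·127.0 − 4.42) / (141.0 − 0.14801·27.7)
α = (18.8 − 4.42) / (141.0 − 4.1) = 14.38/136.9 = 0.105

0.105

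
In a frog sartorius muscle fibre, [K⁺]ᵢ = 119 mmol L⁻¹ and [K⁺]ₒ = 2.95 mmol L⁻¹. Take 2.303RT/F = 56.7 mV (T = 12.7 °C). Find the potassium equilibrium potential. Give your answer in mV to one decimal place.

-91.0 mV

E = (56.7/z) · log₁₀([K⁺]_out/[K⁺]_in) with z = +1.
= (56.7/1) · log₁₀(2.95/119) = 56.70 · log₁₀(0.02479)
= 56.70 · (-1.6057) = -91.04 mV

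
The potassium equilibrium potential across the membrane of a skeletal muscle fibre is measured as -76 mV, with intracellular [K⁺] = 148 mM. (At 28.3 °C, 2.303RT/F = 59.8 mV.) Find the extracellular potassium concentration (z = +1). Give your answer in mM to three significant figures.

7.93 mM

Nernst: E = (59.8/1) · log₁₀([out]/[in]), so log₁₀([out]/[in]) = -76.0 × 1 / 59.8 = -1.2709.
[out]/[in] = 10^(-1.2709) = 0.05359.
[out] = 0.05359 × 148 = 7.932 mM.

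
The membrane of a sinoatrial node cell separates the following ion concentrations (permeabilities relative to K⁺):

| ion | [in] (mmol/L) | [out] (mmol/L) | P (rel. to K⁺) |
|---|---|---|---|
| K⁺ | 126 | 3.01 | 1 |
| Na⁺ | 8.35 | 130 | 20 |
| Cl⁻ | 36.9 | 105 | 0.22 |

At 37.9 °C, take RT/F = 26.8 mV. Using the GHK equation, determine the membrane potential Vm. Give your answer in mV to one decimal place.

Vm = 26.8 · ln[(Σ P·[cation]ₒ + Σ P·[anion]ᵢ) / (Σ P·[cation]ᵢ + Σ P·[anion]ₒ)]
Numerator = 1×3.01 + 20×130 + 0.22×36.9 = 2611
Denominator = 1×126 + 20×8.35 + 0.22×105 = 316.1
Vm = 26.8 · ln(8.2604) = 26.8 × (2.1115) = 56.59 mV

56.6 mV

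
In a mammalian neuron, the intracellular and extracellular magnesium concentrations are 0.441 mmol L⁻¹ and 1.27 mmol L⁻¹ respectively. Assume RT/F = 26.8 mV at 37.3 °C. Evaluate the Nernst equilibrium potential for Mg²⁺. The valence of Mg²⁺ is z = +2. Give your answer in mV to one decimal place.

14.2 mV

E = (26.8/z) · ln([Mg²⁺]_out/[Mg²⁺]_in) with z = +2.
= (26.8/2) · ln(1.27/0.441) = 13.40 · ln(2.88)
= 13.40 · (1.0577) = 14.17 mV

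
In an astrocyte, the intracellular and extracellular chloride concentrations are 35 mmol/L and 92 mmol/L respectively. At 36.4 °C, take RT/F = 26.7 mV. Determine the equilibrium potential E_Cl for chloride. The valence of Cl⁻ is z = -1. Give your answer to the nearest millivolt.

-26 mV

E = (26.7/z) · ln([Cl⁻]_out/[Cl⁻]_in) with z = -1.
For an anion, dividing by z = -1 reverses the sign.
= (26.7/-1) · ln(92/35) = -26.70 · ln(2.629)
= -26.70 · (0.9664) = -25.80 mV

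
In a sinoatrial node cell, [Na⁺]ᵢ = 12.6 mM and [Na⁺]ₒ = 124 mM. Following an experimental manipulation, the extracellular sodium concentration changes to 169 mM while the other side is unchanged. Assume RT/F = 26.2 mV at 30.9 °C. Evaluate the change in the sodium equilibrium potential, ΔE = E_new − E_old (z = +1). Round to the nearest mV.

8 mV

E_old = (26.2/1)·ln(124/12.6) = 59.91 mV
E_new = (26.2/1)·ln(169/12.6) = 68.02 mV
ΔE = 68.02 − (59.91) = 8.11 mV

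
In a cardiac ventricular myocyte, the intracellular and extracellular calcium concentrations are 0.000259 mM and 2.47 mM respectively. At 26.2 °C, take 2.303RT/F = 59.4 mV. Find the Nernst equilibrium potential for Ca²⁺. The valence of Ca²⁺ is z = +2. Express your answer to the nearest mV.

E = (59.4/z) · log₁₀([Ca²⁺]_out/[Ca²⁺]_in) with z = +2.
= (59.4/2) · log₁₀(2.47/0.000259) = 29.70 · log₁₀(9537)
= 29.70 · (3.9794) = 118.19 mV

118 mV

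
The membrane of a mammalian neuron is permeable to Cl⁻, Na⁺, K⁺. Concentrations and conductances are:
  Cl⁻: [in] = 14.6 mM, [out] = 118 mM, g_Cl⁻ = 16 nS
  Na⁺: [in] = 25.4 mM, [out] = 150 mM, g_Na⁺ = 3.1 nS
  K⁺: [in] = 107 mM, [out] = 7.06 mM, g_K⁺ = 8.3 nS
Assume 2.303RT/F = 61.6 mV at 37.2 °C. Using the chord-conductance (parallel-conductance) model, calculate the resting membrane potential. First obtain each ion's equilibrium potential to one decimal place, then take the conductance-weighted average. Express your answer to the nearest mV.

E_Cl⁻ = (61.6/-1)·log₁₀(118/14.6) = -55.9 mV
E_Na⁺ = (61.6/1)·log₁₀(150/25.4) = 47.5 mV
E_K⁺ = (61.6/1)·log₁₀(7.06/107) = -72.7 mV
Vm = (Σ gᵢEᵢ)/(Σ gᵢ) = (16·-55.9 + 3.1·47.5 + 8.3·-72.7) / (16 + 3.1 + 8.3)
= -1350.56 / 27.4 = -49.29 mV

-49 mV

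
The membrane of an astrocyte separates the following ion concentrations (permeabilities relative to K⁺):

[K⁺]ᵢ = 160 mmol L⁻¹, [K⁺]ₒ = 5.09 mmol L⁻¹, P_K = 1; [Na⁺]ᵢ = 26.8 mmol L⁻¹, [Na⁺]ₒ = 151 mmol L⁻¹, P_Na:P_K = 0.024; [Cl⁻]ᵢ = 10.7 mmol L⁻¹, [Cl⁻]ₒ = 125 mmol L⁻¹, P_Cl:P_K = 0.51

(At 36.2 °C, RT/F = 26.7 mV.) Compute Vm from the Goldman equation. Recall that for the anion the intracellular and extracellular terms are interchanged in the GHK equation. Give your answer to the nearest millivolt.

-74 mV

Vm = 26.7 · ln[(Σ P·[cation]ₒ + Σ P·[anion]ᵢ) / (Σ P·[cation]ᵢ + Σ P·[anion]ₒ)]
Numerator = 1×5.09 + 0.024×151 + 0.51×10.7 = 14.17
Denominator = 1×160 + 0.024×26.8 + 0.51×125 = 224.4
Vm = 26.7 · ln(0.063153) = 26.7 × (-2.7622) = -73.75 mV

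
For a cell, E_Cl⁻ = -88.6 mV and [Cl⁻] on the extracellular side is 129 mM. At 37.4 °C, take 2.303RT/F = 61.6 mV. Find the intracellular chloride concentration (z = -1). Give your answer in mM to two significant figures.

4.7 mM

Nernst: E = (61.6/-1) · log₁₀([out]/[in]), so log₁₀([out]/[in]) = -88.6 × -1 / 61.6 = 1.4383.
[out]/[in] = 10^(1.4383) = 27.44.
[in] = 129 / 27.44 = 4.702 mM.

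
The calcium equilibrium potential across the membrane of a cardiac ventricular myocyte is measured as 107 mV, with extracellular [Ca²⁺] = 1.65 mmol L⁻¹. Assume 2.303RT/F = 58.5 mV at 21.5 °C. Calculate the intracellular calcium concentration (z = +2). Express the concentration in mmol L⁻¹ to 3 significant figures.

0.000363 mmol L⁻¹

Nernst: E = (58.5/2) · log₁₀([out]/[in]), so log₁₀([out]/[in]) = 107.0 × 2 / 58.5 = 3.6581.
[out]/[in] = 10^(3.6581) = 4551.
[in] = 1.65 / 4551 = 0.0003625 mmol L⁻¹.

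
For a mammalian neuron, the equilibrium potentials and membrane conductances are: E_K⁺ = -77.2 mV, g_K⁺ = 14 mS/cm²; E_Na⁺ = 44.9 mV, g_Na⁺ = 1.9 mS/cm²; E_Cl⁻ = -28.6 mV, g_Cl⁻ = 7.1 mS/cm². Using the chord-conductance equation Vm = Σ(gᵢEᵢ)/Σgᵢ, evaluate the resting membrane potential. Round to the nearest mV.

-52 mV

Σ gᵢEᵢ = 14·(-77.2) + 1.9·(44.9) + 7.1·(-28.6) = -1198.55
Σ gᵢ = 14 + 1.9 + 7.1 = 23
Vm = -1198.55 / 23 = -52.11 mV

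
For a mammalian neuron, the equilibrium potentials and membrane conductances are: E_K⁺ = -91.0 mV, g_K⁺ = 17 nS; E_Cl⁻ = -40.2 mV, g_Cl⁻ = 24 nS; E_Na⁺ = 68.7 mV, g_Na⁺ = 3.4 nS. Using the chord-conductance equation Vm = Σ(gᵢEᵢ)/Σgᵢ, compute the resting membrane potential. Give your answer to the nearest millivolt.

-51 mV

Σ gᵢEᵢ = 17·(-91.0) + 24·(-40.2) + 3.4·(68.7) = -2278.22
Σ gᵢ = 17 + 24 + 3.4 = 44.4
Vm = -2278.22 / 44.4 = -51.31 mV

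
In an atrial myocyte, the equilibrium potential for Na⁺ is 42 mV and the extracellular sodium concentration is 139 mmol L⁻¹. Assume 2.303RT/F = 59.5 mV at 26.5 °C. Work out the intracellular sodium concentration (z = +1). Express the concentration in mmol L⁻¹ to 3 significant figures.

27.4 mmol L⁻¹

Nernst: E = (59.5/1) · log₁₀([out]/[in]), so log₁₀([out]/[in]) = 42.0 × 1 / 59.5 = 0.7059.
[out]/[in] = 10^(0.7059) = 5.08.
[in] = 139 / 5.08 = 27.36 mmol L⁻¹.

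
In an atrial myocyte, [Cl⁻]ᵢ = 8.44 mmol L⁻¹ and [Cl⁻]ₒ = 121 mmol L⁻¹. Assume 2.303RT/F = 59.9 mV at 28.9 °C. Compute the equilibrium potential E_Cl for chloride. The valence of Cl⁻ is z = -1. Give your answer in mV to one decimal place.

E = (59.9/z) · log₁₀([Cl⁻]_out/[Cl⁻]_in) with z = -1.
For an anion, dividing by z = -1 reverses the sign.
= (59.9/-1) · log₁₀(121/8.44) = -59.90 · log₁₀(14.34)
= -59.90 · (1.1564) = -69.27 mV

-69.3 mV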